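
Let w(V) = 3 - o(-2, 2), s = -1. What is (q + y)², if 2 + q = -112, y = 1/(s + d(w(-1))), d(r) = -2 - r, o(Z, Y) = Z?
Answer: 833569/64 ≈ 13025.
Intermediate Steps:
w(V) = 5 (w(V) = 3 - 1*(-2) = 3 + 2 = 5)
y = -⅛ (y = 1/(-1 + (-2 - 1*5)) = 1/(-1 + (-2 - 5)) = 1/(-1 - 7) = 1/(-8) = -⅛ ≈ -0.12500)
q = -114 (q = -2 - 112 = -114)
(q + y)² = (-114 - ⅛)² = (-913/8)² = 833569/64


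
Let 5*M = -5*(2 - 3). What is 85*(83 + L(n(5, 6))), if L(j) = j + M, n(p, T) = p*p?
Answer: 9265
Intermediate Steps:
n(p, T) = p²
M = 1 (M = (-5*(2 - 3))/5 = (-5*(-1))/5 = (⅕)*5 = 1)
L(j) = 1 + j (L(j) = j + 1 = 1 + j)
85*(83 + L(n(5, 6))) = 85*(83 + (1 + 5²)) = 85*(83 + (1 + 25)) = 85*(83 + 26) = 85*109 = 9265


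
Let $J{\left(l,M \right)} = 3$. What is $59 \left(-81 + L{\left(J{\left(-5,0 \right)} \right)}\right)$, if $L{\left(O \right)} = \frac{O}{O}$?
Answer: $-4720$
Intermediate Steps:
$L{\left(O \right)} = 1$
$59 \left(-81 + L{\left(J{\left(-5,0 \right)} \right)}\right) = 59 \left(-81 + 1\right) = 59 \left(-80\right) = -4720$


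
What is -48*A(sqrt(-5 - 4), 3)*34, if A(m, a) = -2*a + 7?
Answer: -1632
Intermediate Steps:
A(m, a) = 7 - 2*a
-48*A(sqrt(-5 - 4), 3)*34 = -48*(7 - 2*3)*34 = -48*(7 - 6)*34 = -48*1*34 = -48*34 = -1632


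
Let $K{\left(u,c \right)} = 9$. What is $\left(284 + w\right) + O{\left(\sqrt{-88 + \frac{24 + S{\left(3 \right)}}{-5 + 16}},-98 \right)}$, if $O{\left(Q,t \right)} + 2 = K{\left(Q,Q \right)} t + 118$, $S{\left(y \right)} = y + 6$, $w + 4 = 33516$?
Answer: $33030$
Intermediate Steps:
$w = 33512$ ($w = -4 + 33516 = 33512$)
$S{\left(y \right)} = 6 + y$
$O{\left(Q,t \right)} = 116 + 9 t$ ($O{\left(Q,t \right)} = -2 + \left(9 t + 118\right) = -2 + \left(118 + 9 t\right) = 116 + 9 t$)
$\left(284 + w\right) + O{\left(\sqrt{-88 + \frac{24 + S{\left(3 \right)}}{-5 + 16}},-98 \right)} = \left(284 + 33512\right) + \left(116 + 9 \left(-98\right)\right) = 33796 + \left(116 - 882\right) = 33796 - 766 = 33030$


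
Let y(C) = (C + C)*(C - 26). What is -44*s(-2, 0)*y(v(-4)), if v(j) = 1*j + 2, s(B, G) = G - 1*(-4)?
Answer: -19712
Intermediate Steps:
s(B, G) = 4 + G (s(B, G) = G + 4 = 4 + G)
v(j) = 2 + j (v(j) = j + 2 = 2 + j)
y(C) = 2*C*(-26 + C) (y(C) = (2*C)*(-26 + C) = 2*C*(-26 + C))
-44*s(-2, 0)*y(v(-4)) = -44*(4 + 0)*2*(2 - 4)*(-26 + (2 - 4)) = -176*2*(-2)*(-26 - 2) = -176*2*(-2)*(-28) = -176*112 = -44*448 = -19712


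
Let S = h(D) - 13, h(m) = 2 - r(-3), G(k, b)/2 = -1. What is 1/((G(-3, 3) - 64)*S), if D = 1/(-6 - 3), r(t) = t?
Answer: 1/528 ≈ 0.0018939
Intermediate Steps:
G(k, b) = -2 (G(k, b) = 2*(-1) = -2)
D = -⅑ (D = 1/(-9) = -⅑ ≈ -0.11111)
h(m) = 5 (h(m) = 2 - 1*(-3) = 2 + 3 = 5)
S = -8 (S = 5 - 13 = -8)
1/((G(-3, 3) - 64)*S) = 1/((-2 - 64)*(-8)) = 1/(-66*(-8)) = 1/528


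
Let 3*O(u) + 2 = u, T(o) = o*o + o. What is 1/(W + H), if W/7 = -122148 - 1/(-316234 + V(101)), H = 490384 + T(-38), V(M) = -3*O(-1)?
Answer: -316231/114869645819 ≈ -2.7530e-6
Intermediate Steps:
T(o) = o + o**2 (T(o) = o**2 + o = o + o**2)
O(u) = -2/3 + u/3
V(M) = 3 (V(M) = -3*(-2/3 + (1/3)*(-1)) = -3*(-2/3 - 1/3) = -3*(-1) = 3)
H = 491790 (H = 490384 - 38*(1 - 38) = 490384 - 38*(-37) = 490384 + 1406 = 491790)
W = -270388889309/316231 (W = 7*(-122148 - 1/(-316234 + 3)) = 7*(-122148 - 1/(-316231)) = 7*(-122148 - 1*(-1/316231)) = 7*(-122148 + 1/316231) = 7*(-38626984187/316231) = -270388889309/316231 ≈ -8.5504e+5)
1/(W + H) = 1/(-270388889309/316231 + 491790) = 1/(-114869645819/316231) = -316231/114869645819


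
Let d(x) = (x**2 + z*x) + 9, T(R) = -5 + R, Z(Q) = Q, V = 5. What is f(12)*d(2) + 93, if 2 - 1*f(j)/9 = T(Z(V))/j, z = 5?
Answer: 507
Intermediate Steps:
f(j) = 18 (f(j) = 18 - 9*(-5 + 5)/j = 18 - 0/j = 18 - 9*0 = 18 + 0 = 18)
d(x) = 9 + x**2 + 5*x (d(x) = (x**2 + 5*x) + 9 = 9 + x**2 + 5*x)
f(12)*d(2) + 93 = 18*(9 + 2**2 + 5*2) + 93 = 18*(9 + 4 + 10) + 93 = 18*23 + 93 = 414 + 93 = 507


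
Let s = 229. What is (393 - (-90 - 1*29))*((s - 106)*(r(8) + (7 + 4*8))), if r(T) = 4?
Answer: 2707968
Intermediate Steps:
(393 - (-90 - 1*29))*((s - 106)*(r(8) + (7 + 4*8))) = (393 - (-90 - 1*29))*((229 - 106)*(4 + (7 + 4*8))) = (393 - (-90 - 29))*(123*(4 + (7 + 32))) = (393 - 1*(-119))*(123*(4 + 39)) = (393 + 119)*(123*43) = 512*5289 = 2707968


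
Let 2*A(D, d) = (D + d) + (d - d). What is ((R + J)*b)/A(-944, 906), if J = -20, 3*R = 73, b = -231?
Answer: 1001/19 ≈ 52.684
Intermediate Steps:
R = 73/3 (R = (1/3)*73 = 73/3 ≈ 24.333)
A(D, d) = D/2 + d/2 (A(D, d) = ((D + d) + (d - d))/2 = ((D + d) + 0)/2 = (D + d)/2 = D/2 + d/2)
((R + J)*b)/A(-944, 906) = ((73/3 - 20)*(-231))/((1/2)*(-944) + (1/2)*906) = ((13/3)*(-231))/(-472 + 453) = -1001/(-19) = -1001*(-1/19) = 1001/19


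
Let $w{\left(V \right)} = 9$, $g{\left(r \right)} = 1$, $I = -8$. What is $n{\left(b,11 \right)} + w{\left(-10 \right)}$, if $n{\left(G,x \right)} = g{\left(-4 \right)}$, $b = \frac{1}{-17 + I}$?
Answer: $10$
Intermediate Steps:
$b = - \frac{1}{25}$ ($b = \frac{1}{-17 - 8} = \frac{1}{-25} = - \frac{1}{25} \approx -0.04$)
$n{\left(G,x \right)} = 1$
$n{\left(b,11 \right)} + w{\left(-10 \right)} = 1 + 9 = 10$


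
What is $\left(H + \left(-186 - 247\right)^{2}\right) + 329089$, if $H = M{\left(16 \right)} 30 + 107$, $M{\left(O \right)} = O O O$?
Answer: $639565$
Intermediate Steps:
$M{\left(O \right)} = O^{3}$ ($M{\left(O \right)} = O^{2} O = O^{3}$)
$H = 122987$ ($H = 16^{3} \cdot 30 + 107 = 4096 \cdot 30 + 107 = 122880 + 107 = 122987$)
$\left(H + \left(-186 - 247\right)^{2}\right) + 329089 = \left(122987 + \left(-186 - 247\right)^{2}\right) + 329089 = \left(122987 + \left(-433\right)^{2}\right) + 329089 = \left(122987 + 187489\right) + 329089 = 310476 + 329089 = 639565$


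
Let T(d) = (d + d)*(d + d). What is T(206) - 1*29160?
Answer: 140584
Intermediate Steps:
T(d) = 4*d**2 (T(d) = (2*d)*(2*d) = 4*d**2)
T(206) - 1*29160 = 4*206**2 - 1*29160 = 4*42436 - 29160 = 169744 - 29160 = 140584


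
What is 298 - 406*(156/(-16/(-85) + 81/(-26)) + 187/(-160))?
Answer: 11597595469/517520 ≈ 22410.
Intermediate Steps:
298 - 406*(156/(-16/(-85) + 81/(-26)) + 187/(-160)) = 298 - 406*(156/(-16*(-1/85) + 81*(-1/26)) + 187*(-1/160)) = 298 - 406*(156/(16/85 - 81/26) - 187/160) = 298 - 406*(156/(-6469/2210) - 187/160) = 298 - 406*(156*(-2210/6469) - 187/160) = 298 - 406*(-344760/6469 - 187/160) = 298 - 406*(-56371303/1035040) = 298 + 11443374509/517520 = 11597595469/517520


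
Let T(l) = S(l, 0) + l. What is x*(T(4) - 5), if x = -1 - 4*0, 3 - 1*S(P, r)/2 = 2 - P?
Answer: -9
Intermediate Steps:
S(P, r) = 2 + 2*P (S(P, r) = 6 - 2*(2 - P) = 6 + (-4 + 2*P) = 2 + 2*P)
x = -1 (x = -1 + 0 = -1)
T(l) = 2 + 3*l (T(l) = (2 + 2*l) + l = 2 + 3*l)
x*(T(4) - 5) = -((2 + 3*4) - 5) = -((2 + 12) - 5) = -(14 - 5) = -1*9 = -9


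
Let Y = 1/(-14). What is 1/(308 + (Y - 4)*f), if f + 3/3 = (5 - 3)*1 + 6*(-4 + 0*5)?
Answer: 14/5623 ≈ 0.0024898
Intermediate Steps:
Y = -1/14 ≈ -0.071429
f = -23 (f = -1 + ((5 - 3)*1 + 6*(-4 + 0*5)) = -1 + (2*1 + 6*(-4 + 0)) = -1 + (2 + 6*(-4)) = -1 + (2 - 24) = -1 - 22 = -23)
1/(308 + (Y - 4)*f) = 1/(308 + (-1/14 - 4)*(-23)) = 1/(308 - 57/14*(-23)) = 1/(308 + 1311/14) = 1/(5623/14) = 14/5623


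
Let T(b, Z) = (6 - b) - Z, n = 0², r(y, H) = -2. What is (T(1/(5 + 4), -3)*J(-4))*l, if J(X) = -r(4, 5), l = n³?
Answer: 0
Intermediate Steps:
n = 0
l = 0 (l = 0³ = 0)
J(X) = 2 (J(X) = -1*(-2) = 2)
T(b, Z) = 6 - Z - b
(T(1/(5 + 4), -3)*J(-4))*l = ((6 - 1*(-3) - 1/(5 + 4))*2)*0 = ((6 + 3 - 1/9)*2)*0 = ((6 + 3 - 1*⅑)*2)*0 = ((6 + 3 - ⅑)*2)*0 = ((80/9)*2)*0 = (160/9)*0 = 0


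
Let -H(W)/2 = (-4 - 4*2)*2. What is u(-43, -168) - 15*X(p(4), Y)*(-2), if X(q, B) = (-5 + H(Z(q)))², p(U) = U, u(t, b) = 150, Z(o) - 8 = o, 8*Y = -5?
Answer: 55620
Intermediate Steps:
Y = -5/8 (Y = (⅛)*(-5) = -5/8 ≈ -0.62500)
Z(o) = 8 + o
H(W) = 48 (H(W) = -2*(-4 - 4*2)*2 = -2*(-4 - 8)*2 = -(-24)*2 = -2*(-24) = 48)
X(q, B) = 1849 (X(q, B) = (-5 + 48)² = 43² = 1849)
u(-43, -168) - 15*X(p(4), Y)*(-2) = 150 - 15*1849*(-2) = 150 - 27735*(-2) = 150 + 55470 = 55620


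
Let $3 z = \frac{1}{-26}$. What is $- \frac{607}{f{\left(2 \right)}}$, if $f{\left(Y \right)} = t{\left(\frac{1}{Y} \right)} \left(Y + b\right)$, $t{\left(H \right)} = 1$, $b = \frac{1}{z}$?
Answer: $\frac{607}{76} \approx 7.9868$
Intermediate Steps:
$z = - \frac{1}{78}$ ($z = \frac{1}{3 \left(-26\right)} = \frac{1}{3} \left(- \frac{1}{26}\right) = - \frac{1}{78} \approx -0.012821$)
$b = -78$ ($b = \frac{1}{- \frac{1}{78}} = -78$)
$f{\left(Y \right)} = -78 + Y$ ($f{\left(Y \right)} = 1 \left(Y - 78\right) = 1 \left(-78 + Y\right) = -78 + Y$)
$- \frac{607}{f{\left(2 \right)}} = - \frac{607}{-78 + 2} = - \frac{607}{-76} = \left(-607\right) \left(- \frac{1}{76}\right) = \frac{607}{76}$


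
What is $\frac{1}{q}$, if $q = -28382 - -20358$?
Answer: $- \frac{1}{8024} \approx -0.00012463$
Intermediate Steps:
$q = -8024$ ($q = -28382 + 20358 = -8024$)
$\frac{1}{q} = \frac{1}{-8024} = - \frac{1}{8024}$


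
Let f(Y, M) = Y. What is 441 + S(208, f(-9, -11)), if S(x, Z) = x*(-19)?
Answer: -3511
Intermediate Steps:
S(x, Z) = -19*x
441 + S(208, f(-9, -11)) = 441 - 19*208 = 441 - 3952 = -3511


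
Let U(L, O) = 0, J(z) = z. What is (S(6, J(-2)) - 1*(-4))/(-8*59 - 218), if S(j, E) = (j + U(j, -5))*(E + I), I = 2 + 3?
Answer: -11/345 ≈ -0.031884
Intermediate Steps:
I = 5
S(j, E) = j*(5 + E) (S(j, E) = (j + 0)*(E + 5) = j*(5 + E))
(S(6, J(-2)) - 1*(-4))/(-8*59 - 218) = (6*(5 - 2) - 1*(-4))/(-8*59 - 218) = (6*3 + 4)/(-472 - 218) = (18 + 4)/(-690) = -1/690*22 = -11/345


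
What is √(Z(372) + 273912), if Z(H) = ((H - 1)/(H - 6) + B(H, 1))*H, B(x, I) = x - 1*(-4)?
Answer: √1541093386/61 ≈ 643.55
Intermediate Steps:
B(x, I) = 4 + x (B(x, I) = x + 4 = 4 + x)
Z(H) = H*(4 + H + (-1 + H)/(-6 + H)) (Z(H) = ((H - 1)/(H - 6) + (4 + H))*H = ((-1 + H)/(-6 + H) + (4 + H))*H = (4 + H + (-1 + H)/(-6 + H))*H = H*(4 + H + (-1 + H)/(-6 + H)))
√(Z(372) + 273912) = √(372*(-25 + 372² - 1*372)/(-6 + 372) + 273912) = √(372*(-25 + 138384 - 372)/366 + 273912) = √(372*(1/366)*137987 + 273912) = √(8555194/61 + 273912) = √(25263826/61) = √1541093386/61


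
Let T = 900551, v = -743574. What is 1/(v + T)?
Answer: 1/156977 ≈ 6.3704e-6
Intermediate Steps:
1/(v + T) = 1/(-743574 + 900551) = 1/156977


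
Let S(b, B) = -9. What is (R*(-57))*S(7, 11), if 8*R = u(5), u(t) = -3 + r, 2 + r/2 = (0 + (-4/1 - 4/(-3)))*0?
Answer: -3591/8 ≈ -448.88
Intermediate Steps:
r = -4 (r = -4 + 2*((0 + (-4/1 - 4/(-3)))*0) = -4 + 2*((0 + (-4*1 - 4*(-1/3)))*0) = -4 + 2*((0 + (-4 + 4/3))*0) = -4 + 2*((0 - 8/3)*0) = -4 + 2*(-8/3*0) = -4 + 2*0 = -4 + 0 = -4)
u(t) = -7 (u(t) = -3 - 4 = -7)
R = -7/8 (R = (1/8)*(-7) = -7/8 ≈ -0.87500)
(R*(-57))*S(7, 11) = -7/8*(-57)*(-9) = (399/8)*(-9) = -3591/8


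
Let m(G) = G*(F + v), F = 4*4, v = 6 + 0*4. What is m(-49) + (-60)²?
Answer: 2522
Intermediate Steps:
v = 6 (v = 6 + 0 = 6)
F = 16
m(G) = 22*G (m(G) = G*(16 + 6) = G*22 = 22*G)
m(-49) + (-60)² = 22*(-49) + (-60)² = -1078 + 3600 = 2522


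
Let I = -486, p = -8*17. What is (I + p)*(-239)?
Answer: 148658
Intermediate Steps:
p = -136
(I + p)*(-239) = (-486 - 136)*(-239) = -622*(-239) = 148658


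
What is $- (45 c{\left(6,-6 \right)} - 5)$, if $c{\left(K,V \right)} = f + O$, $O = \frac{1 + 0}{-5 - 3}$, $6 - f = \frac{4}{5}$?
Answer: $- \frac{1787}{8} \approx -223.38$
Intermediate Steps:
$f = \frac{26}{5}$ ($f = 6 - \frac{4}{5} = \frac{26}{5} \approx 5.2$)
$O = - \frac{1}{8}$ ($O = 1 \frac{1}{-5 + \left(-5 + 2\right)} = 1 \frac{1}{-5 - 3} = 1 \frac{1}{-8} = 1 \left(- \frac{1}{8}\right) = - \frac{1}{8} \approx -0.125$)
$c{\left(K,V \right)} = \frac{203}{40}$ ($c{\left(K,V \right)} = \frac{26}{5} - \frac{1}{8} = \frac{203}{40}$)
$- (45 c{\left(6,-6 \right)} - 5) = - (45 \cdot \frac{203}{40} - 5) = - (\frac{1827}{8} - 5) = \left(-1\right) \frac{1787}{8} = - \frac{1787}{8}$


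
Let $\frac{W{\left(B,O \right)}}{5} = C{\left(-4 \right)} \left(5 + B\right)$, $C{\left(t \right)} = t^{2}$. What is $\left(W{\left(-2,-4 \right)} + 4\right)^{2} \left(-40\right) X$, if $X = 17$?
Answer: $-40484480$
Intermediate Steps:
$W{\left(B,O \right)} = 400 + 80 B$ ($W{\left(B,O \right)} = 5 \left(-4\right)^{2} \left(5 + B\right) = 5 \cdot 16 \left(5 + B\right) = 5 \left(80 + 16 B\right) = 400 + 80 B$)
$\left(W{\left(-2,-4 \right)} + 4\right)^{2} \left(-40\right) X = \left(\left(400 + 80 \left(-2\right)\right) + 4\right)^{2} \left(-40\right) 17 = \left(\left(400 - 160\right) + 4\right)^{2} \left(-40\right) 17 = \left(240 + 4\right)^{2} \left(-40\right) 17 = 244^{2} \left(-40\right) 17 = 59536 \left(-40\right) 17 = \left(-2381440\right) 17 = -40484480$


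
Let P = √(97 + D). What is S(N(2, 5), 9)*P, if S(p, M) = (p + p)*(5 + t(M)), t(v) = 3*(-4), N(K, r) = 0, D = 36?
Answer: 0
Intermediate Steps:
t(v) = -12
S(p, M) = -14*p (S(p, M) = (p + p)*(5 - 12) = (2*p)*(-7) = -14*p)
P = √133 (P = √(97 + 36) = √133 ≈ 11.533)
S(N(2, 5), 9)*P = (-14*0)*√133 = 0*√133 = 0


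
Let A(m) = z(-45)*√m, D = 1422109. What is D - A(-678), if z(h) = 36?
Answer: 1422109 - 36*I*√678 ≈ 1.4221e+6 - 937.38*I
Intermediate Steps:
A(m) = 36*√m
D - A(-678) = 1422109 - 36*√(-678) = 1422109 - 36*I*√678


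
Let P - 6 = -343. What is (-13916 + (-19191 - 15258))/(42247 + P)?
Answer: -9673/8382 ≈ -1.1540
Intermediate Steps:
P = -337 (P = 6 - 343 = -337)
(-13916 + (-19191 - 15258))/(42247 + P) = (-13916 + (-19191 - 15258))/(42247 - 337) = (-13916 - 34449)/41910 = -48365*1/41910 = -9673/8382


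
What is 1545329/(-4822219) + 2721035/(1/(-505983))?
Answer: -6639218834140532024/4822219 ≈ -1.3768e+12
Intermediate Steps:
1545329/(-4822219) + 2721035/(1/(-505983)) = 1545329*(-1/4822219) + 2721035/(-1/505983) = -1545329/4822219 + 2721035*(-505983) = -1545329/4822219 - 1376797452405 = -6639218834140532024/4822219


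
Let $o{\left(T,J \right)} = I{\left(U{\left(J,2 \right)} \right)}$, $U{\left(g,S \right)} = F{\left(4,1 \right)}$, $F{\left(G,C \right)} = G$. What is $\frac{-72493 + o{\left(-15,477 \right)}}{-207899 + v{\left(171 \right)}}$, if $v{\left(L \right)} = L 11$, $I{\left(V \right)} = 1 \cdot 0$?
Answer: $\frac{72493}{206018} \approx 0.35188$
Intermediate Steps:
$U{\left(g,S \right)} = 4$
$I{\left(V \right)} = 0$
$o{\left(T,J \right)} = 0$
$v{\left(L \right)} = 11 L$
$\frac{-72493 + o{\left(-15,477 \right)}}{-207899 + v{\left(171 \right)}} = \frac{-72493 + 0}{-207899 + 11 \cdot 171} = - \frac{72493}{-207899 + 1881} = - \frac{72493}{-206018} = \left(-72493\right) \left(- \frac{1}{206018}\right) = \frac{72493}{206018}$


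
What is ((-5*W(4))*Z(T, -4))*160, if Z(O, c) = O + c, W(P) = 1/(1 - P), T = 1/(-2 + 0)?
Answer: -1200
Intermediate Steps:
T = -½ (T = 1/(-2) = -½ ≈ -0.50000)
((-5*W(4))*Z(T, -4))*160 = ((-(-5)/(-1 + 4))*(-½ - 4))*160 = (-(-5)/3*(-9/2))*160 = (-5*(-⅓)*(-9/2))*160 = ((5/3)*(-9/2))*160 = -15/2*160 = -1200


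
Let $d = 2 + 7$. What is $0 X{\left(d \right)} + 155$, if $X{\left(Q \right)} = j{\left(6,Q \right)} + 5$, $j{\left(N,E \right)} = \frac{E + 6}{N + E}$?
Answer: $155$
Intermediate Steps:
$j{\left(N,E \right)} = \frac{6 + E}{E + N}$
$d = 9$
$X{\left(Q \right)} = 6$ ($X{\left(Q \right)} = \frac{6 + Q}{Q + 6} + 5 = \frac{6 + Q}{6 + Q} + 5 = 1 + 5 = 6$)
$0 X{\left(d \right)} + 155 = 0 \cdot 6 + 155 = 0 + 155 = 155$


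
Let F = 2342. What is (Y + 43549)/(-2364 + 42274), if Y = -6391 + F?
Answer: 3950/3991 ≈ 0.98973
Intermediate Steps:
Y = -4049 (Y = -6391 + 2342 = -4049)
(Y + 43549)/(-2364 + 42274) = (-4049 + 43549)/(-2364 + 42274) = 39500/39910 = 39500*(1/39910) = 3950/3991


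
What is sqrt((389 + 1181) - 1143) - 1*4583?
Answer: -4583 + sqrt(427) ≈ -4562.3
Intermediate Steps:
sqrt((389 + 1181) - 1143) - 1*4583 = sqrt(1570 - 1143) - 4583 = sqrt(427) - 4583 = -4583 + sqrt(427)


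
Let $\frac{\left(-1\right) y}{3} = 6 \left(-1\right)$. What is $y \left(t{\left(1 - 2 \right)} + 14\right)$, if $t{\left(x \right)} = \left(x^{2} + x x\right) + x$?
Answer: $270$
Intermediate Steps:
$y = 18$ ($y = - 3 \cdot 6 \left(-1\right) = \left(-3\right) \left(-6\right) = 18$)
$t{\left(x \right)} = x + 2 x^{2}$ ($t{\left(x \right)} = \left(x^{2} + x^{2}\right) + x = 2 x^{2} + x = x + 2 x^{2}$)
$y \left(t{\left(1 - 2 \right)} + 14\right) = 18 \left(\left(1 - 2\right) \left(1 + 2 \left(1 - 2\right)\right) + 14\right) = 18 \left(- (1 + 2 \left(-1\right)) + 14\right) = 18 \left(- (1 - 2) + 14\right) = 18 \left(\left(-1\right) \left(-1\right) + 14\right) = 18 \left(1 + 14\right) = 18 \cdot 15 = 270$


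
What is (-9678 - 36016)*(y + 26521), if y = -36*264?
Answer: -777574798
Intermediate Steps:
y = -9504
(-9678 - 36016)*(y + 26521) = (-9678 - 36016)*(-9504 + 26521) = -45694*17017 = -777574798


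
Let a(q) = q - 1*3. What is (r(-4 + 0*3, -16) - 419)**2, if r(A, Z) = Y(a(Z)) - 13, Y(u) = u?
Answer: 203401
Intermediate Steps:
a(q) = -3 + q (a(q) = q - 3 = -3 + q)
r(A, Z) = -16 + Z (r(A, Z) = (-3 + Z) - 13 = -16 + Z)
(r(-4 + 0*3, -16) - 419)**2 = ((-16 - 16) - 419)**2 = (-32 - 419)**2 = (-451)**2 = 203401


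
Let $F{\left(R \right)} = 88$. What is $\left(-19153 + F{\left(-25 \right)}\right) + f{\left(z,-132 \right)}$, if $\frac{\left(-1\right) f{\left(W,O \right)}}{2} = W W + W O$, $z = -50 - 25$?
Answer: $-50115$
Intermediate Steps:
$z = -75$ ($z = -50 - 25 = -75$)
$f{\left(W,O \right)} = - 2 W^{2} - 2 O W$ ($f{\left(W,O \right)} = - 2 \left(W W + W O\right) = - 2 \left(W^{2} + O W\right) = - 2 W^{2} - 2 O W$)
$\left(-19153 + F{\left(-25 \right)}\right) + f{\left(z,-132 \right)} = \left(-19153 + 88\right) - - 150 \left(-132 - 75\right) = -19065 - \left(-150\right) \left(-207\right) = -19065 - 31050 = -50115$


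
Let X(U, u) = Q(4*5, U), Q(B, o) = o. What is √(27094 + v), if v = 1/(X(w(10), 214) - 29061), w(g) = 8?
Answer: √22869417033993/29053 ≈ 164.60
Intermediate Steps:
X(U, u) = U
v = -1/29053 (v = 1/(8 - 29061) = 1/(-29053) = -1/29053 ≈ -3.4420e-5)
√(27094 + v) = √(27094 - 1/29053) = √(787161981/29053) = √22869417033993/29053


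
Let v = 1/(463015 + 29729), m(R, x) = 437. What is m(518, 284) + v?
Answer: 215329129/492744 ≈ 437.00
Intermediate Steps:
v = 1/492744 ≈ 2.0295e-6
m(518, 284) + v = 437 + 1/492744 = 215329129/492744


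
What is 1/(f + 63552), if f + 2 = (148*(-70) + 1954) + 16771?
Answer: 1/71915 ≈ 1.3905e-5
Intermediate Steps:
f = 8363 (f = -2 + ((148*(-70) + 1954) + 16771) = -2 + ((-10360 + 1954) + 16771) = -2 + (-8406 + 16771) = -2 + 8365 = 8363)
1/(f + 63552) = 1/(8363 + 63552) = 1/71915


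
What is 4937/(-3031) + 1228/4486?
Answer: -9212657/6798533 ≈ -1.3551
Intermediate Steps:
4937/(-3031) + 1228/4486 = 4937*(-1/3031) + 1228*(1/4486) = -4937/3031 + 614/2243 = -9212657/6798533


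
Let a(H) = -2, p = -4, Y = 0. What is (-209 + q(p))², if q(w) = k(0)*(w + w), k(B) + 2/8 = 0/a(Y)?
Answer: 42849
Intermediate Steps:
k(B) = -¼ (k(B) = -¼ + 0/(-2) = -¼ + 0*(-½) = -¼ + 0 = -¼)
q(w) = -w/2 (q(w) = -(w + w)/4 = -w/2)
(-209 + q(p))² = (-209 - ½*(-4))² = (-209 + 2)² = (-207)² = 42849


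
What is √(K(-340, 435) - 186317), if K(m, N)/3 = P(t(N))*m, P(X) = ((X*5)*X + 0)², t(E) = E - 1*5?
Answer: I*√871794255186317 ≈ 2.9526e+7*I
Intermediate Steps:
t(E) = -5 + E (t(E) = E - 5 = -5 + E)
P(X) = 25*X⁴ (P(X) = ((5*X)*X + 0)² = (5*X² + 0)² = (5*X²)² = 25*X⁴)
K(m, N) = 75*m*(-5 + N)⁴ (K(m, N) = 3*((25*(-5 + N)⁴)*m) = 3*(25*m*(-5 + N)⁴) = 75*m*(-5 + N)⁴)
√(K(-340, 435) - 186317) = √(75*(-340)*(-5 + 435)⁴ - 186317) = √(75*(-340)*430⁴ - 186317) = √(75*(-340)*34188010000 - 186317) = √(-871794255000000 - 186317) = √(-871794255186317) = I*√871794255186317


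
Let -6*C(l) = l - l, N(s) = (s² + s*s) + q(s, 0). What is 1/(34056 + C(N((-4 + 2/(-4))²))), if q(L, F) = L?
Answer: 1/34056 ≈ 2.9363e-5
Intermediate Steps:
N(s) = s + 2*s² (N(s) = (s² + s*s) + s = (s² + s²) + s = 2*s² + s = s + 2*s²)
C(l) = 0 (C(l) = -(l - l)/6 = -⅙*0 = 0)
1/(34056 + C(N((-4 + 2/(-4))²))) = 1/(34056 + 0) = 1/34056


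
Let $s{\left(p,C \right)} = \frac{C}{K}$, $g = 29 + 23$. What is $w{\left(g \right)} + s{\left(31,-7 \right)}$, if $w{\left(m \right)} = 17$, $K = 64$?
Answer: $\frac{1081}{64} \approx 16.891$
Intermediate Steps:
$g = 52$
$s{\left(p,C \right)} = \frac{C}{64}$
$w{\left(g \right)} + s{\left(31,-7 \right)} = 17 + \frac{1}{64} \left(-7\right) = 17 - \frac{7}{64} = \frac{1081}{64}$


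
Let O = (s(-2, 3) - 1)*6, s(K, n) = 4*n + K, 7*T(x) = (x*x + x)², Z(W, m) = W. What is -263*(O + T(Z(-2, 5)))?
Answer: -100466/7 ≈ -14352.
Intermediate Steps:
T(x) = (x + x²)²/7 (T(x) = (x*x + x)²/7 = (x² + x)²/7 = (x + x²)²/7)
s(K, n) = K + 4*n
O = 54 (O = ((-2 + 4*3) - 1)*6 = ((-2 + 12) - 1)*6 = (10 - 1)*6 = 9*6 = 54)
-263*(O + T(Z(-2, 5))) = -263*(54 + (⅐)*(-2)²*(1 - 2)²) = -263*(54 + (⅐)*4*(-1)²) = -263*(54 + (⅐)*4*1) = -263*(54 + 4/7) = -263*382/7 = -100466/7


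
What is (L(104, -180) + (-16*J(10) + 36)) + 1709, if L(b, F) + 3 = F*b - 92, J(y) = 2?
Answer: -17102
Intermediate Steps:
L(b, F) = -95 + F*b (L(b, F) = -3 + (F*b - 92) = -3 + (-92 + F*b) = -95 + F*b)
(L(104, -180) + (-16*J(10) + 36)) + 1709 = ((-95 - 180*104) + (-16*2 + 36)) + 1709 = ((-95 - 18720) + (-32 + 36)) + 1709 = (-18815 + 4) + 1709 = -18811 + 1709 = -17102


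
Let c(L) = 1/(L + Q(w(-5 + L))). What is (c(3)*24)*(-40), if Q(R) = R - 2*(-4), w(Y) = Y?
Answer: -320/3 ≈ -106.67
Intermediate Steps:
Q(R) = 8 + R (Q(R) = R + 8 = 8 + R)
c(L) = 1/(3 + 2*L) (c(L) = 1/(L + (8 + (-5 + L))) = 1/(L + (3 + L)) = 1/(3 + 2*L))
(c(3)*24)*(-40) = (24/(3 + 2*3))*(-40) = (24/(3 + 6))*(-40) = (24/9)*(-40) = ((⅑)*24)*(-40) = (8/3)*(-40) = -320/3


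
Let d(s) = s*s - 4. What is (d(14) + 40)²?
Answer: 53824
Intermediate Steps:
d(s) = -4 + s² (d(s) = s² - 4 = -4 + s²)
(d(14) + 40)² = ((-4 + 14²) + 40)² = ((-4 + 196) + 40)² = (192 + 40)² = 232² = 53824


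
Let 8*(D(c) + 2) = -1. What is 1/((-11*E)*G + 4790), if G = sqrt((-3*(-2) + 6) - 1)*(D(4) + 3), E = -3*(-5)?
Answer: 61312/290749625 + 1848*sqrt(11)/290749625 ≈ 0.00023196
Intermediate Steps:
E = 15
D(c) = -17/8 (D(c) = -2 + (1/8)*(-1) = -2 - 1/8 = -17/8)
G = 7*sqrt(11)/8 (G = sqrt((-3*(-2) + 6) - 1)*(-17/8 + 3) = sqrt((6 + 6) - 1)*(7/8) = sqrt(12 - 1)*(7/8) = sqrt(11)*(7/8) = 7*sqrt(11)/8 ≈ 2.9020)
1/((-11*E)*G + 4790) = 1/((-11*15)*(7*sqrt(11)/8) + 4790) = 1/(-1155*sqrt(11)/8 + 4790) = 1/(4790 - 1155*sqrt(11)/8)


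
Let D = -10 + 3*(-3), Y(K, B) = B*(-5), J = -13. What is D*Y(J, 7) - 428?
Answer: 237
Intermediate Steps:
Y(K, B) = -5*B
D = -19 (D = -10 - 9 = -19)
D*Y(J, 7) - 428 = -(-95)*7 - 428 = -19*(-35) - 428 = 665 - 428 = 237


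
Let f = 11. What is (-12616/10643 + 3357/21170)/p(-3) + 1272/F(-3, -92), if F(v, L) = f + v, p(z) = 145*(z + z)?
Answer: 1074747696361/6759369300 ≈ 159.00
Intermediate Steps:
p(z) = 290*z (p(z) = 145*(2*z) = 290*z)
F(v, L) = 11 + v
(-12616/10643 + 3357/21170)/p(-3) + 1272/F(-3, -92) = (-12616/10643 + 3357/21170)/((290*(-3))) + 1272/(11 - 3) = (-12616*1/10643 + 3357*(1/21170))/(-870) + 1272/8 = (-12616/10643 + 3357/21170)*(-1/870) + 1272*(1/8) = -7977661/7769390*(-1/870) + 159 = 7977661/6759369300 + 159 = 1074747696361/6759369300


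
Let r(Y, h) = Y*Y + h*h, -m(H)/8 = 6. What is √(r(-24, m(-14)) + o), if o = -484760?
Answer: 2*I*√120470 ≈ 694.18*I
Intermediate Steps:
m(H) = -48 (m(H) = -8*6 = -48)
r(Y, h) = Y² + h²
√(r(-24, m(-14)) + o) = √(((-24)² + (-48)²) - 484760) = √((576 + 2304) - 484760) = √(2880 - 484760) = √(-481880) = 2*I*√120470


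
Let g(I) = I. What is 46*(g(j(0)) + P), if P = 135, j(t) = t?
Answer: 6210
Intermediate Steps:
46*(g(j(0)) + P) = 46*(0 + 135) = 46*135 = 6210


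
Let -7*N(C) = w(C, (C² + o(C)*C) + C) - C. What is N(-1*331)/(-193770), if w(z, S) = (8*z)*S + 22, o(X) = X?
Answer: -12874627/30142 ≈ -427.13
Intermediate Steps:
w(z, S) = 22 + 8*S*z (w(z, S) = 8*S*z + 22 = 22 + 8*S*z)
N(C) = -22/7 + C/7 - 8*C*(C + 2*C²)/7 (N(C) = -((22 + 8*((C² + C*C) + C)*C) - C)/7 = -((22 + 8*((C² + C²) + C)*C) - C)/7 = -((22 + 8*(2*C² + C)*C) - C)/7 = -((22 + 8*(C + 2*C²)*C) - C)/7 = -((22 + 8*C*(C + 2*C²)) - C)/7 = -(22 - C + 8*C*(C + 2*C²))/7 = -22/7 + C/7 - 8*C*(C + 2*C²)/7)
N(-1*331)/(-193770) = (-22/7 - 16*(-1*331)³/7 - 8*(-1*331)²/7 + (-1*331)/7)/(-193770) = (-22/7 - 16/7*(-331)³ - 8/7*(-331)² + (⅐)*(-331))*(-1/193770) = (-22/7 - 16/7*(-36264691) - 8/7*109561 - 331/7)*(-1/193770) = (-22/7 + 580235056/7 - 876488/7 - 331/7)*(-1/193770) = (579358215/7)*(-1/193770) = -12874627/30142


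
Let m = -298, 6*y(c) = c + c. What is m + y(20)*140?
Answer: 1906/3 ≈ 635.33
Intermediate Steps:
y(c) = c/3 (y(c) = (c + c)/6 = (2*c)/6 = c/3)
m + y(20)*140 = -298 + ((⅓)*20)*140 = -298 + (20/3)*140 = -298 + 2800/3 = 1906/3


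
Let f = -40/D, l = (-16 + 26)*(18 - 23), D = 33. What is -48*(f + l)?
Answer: 27040/11 ≈ 2458.2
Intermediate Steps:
l = -50 (l = 10*(-5) = -50)
f = -40/33 ≈ -1.2121
-48*(f + l) = -48*(-40/33 - 50) = -48*(-1690/33) = 27040/11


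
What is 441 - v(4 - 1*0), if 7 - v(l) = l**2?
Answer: 450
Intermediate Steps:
v(l) = 7 - l**2
441 - v(4 - 1*0) = 441 - (7 - (4 - 1*0)**2) = 441 - (7 - (4 + 0)**2) = 441 - (7 - 1*4**2) = 441 - (7 - 1*16) = 441 - (7 - 16) = 441 - 1*(-9) = 441 + 9 = 450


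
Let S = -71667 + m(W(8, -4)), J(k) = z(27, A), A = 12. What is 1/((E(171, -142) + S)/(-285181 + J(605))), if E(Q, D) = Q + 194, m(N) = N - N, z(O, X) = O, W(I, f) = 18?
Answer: 142577/35651 ≈ 3.9992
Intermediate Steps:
m(N) = 0
J(k) = 27
E(Q, D) = 194 + Q
S = -71667 (S = -71667 + 0 = -71667)
1/((E(171, -142) + S)/(-285181 + J(605))) = 1/(((194 + 171) - 71667)/(-285181 + 27)) = 1/((365 - 71667)/(-285154)) = 1/(-71302*(-1/285154)) = 1/(35651/142577) = 142577/35651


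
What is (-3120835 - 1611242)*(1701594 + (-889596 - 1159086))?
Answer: 1642447141776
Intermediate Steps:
(-3120835 - 1611242)*(1701594 + (-889596 - 1159086)) = -4732077*(1701594 - 2048682) = -4732077*(-347088) = 1642447141776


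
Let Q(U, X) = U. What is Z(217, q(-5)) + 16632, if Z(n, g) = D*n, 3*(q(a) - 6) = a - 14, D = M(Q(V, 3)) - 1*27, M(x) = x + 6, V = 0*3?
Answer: 12075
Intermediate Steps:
V = 0
M(x) = 6 + x
D = -21 (D = (6 + 0) - 1*27 = 6 - 27 = -21)
q(a) = 4/3 + a/3 (q(a) = 6 + (a - 14)/3 = 6 + (-14 + a)/3 = 6 + (-14/3 + a/3) = 4/3 + a/3)
Z(n, g) = -21*n
Z(217, q(-5)) + 16632 = -21*217 + 16632 = -4557 + 16632 = 12075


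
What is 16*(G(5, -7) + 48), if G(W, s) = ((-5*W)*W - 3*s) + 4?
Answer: -832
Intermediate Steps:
G(W, s) = 4 - 5*W² - 3*s (G(W, s) = (-5*W² - 3*s) + 4 = 4 - 5*W² - 3*s)
16*(G(5, -7) + 48) = 16*((4 - 5*5² - 3*(-7)) + 48) = 16*((4 - 5*25 + 21) + 48) = 16*((4 - 125 + 21) + 48) = 16*(-100 + 48) = 16*(-52) = -832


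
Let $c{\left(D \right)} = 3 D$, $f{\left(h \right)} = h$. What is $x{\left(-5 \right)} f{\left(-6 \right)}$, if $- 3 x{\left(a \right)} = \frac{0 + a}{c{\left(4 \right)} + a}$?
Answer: $- \frac{10}{7} \approx -1.4286$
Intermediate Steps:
$x{\left(a \right)} = - \frac{a}{3 \left(12 + a\right)}$ ($x{\left(a \right)} = - \frac{\left(0 + a\right) \frac{1}{3 \cdot 4 + a}}{3} = - \frac{a \frac{1}{12 + a}}{3} = - \frac{a}{3 \left(12 + a\right)}$)
$x{\left(-5 \right)} f{\left(-6 \right)} = \left(-1\right) \left(-5\right) \frac{1}{36 + 3 \left(-5\right)} \left(-6\right) = \left(-1\right) \left(-5\right) \frac{1}{36 - 15} \left(-6\right) = \left(-1\right) \left(-5\right) \frac{1}{21} \left(-6\right) = \frac{5}{21} \left(-6\right) = - \frac{10}{7}$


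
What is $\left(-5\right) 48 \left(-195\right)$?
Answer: $46800$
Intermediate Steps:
$\left(-5\right) 48 \left(-195\right) = \left(-240\right) \left(-195\right) = 46800$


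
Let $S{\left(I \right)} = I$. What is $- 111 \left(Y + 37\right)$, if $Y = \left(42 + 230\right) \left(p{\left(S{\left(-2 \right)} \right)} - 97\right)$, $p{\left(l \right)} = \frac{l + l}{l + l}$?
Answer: $2894325$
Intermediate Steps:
$p{\left(l \right)} = 1$ ($p{\left(l \right)} = \frac{2 l}{2 l} = 2 l \frac{1}{2 l} = 1$)
$Y = -26112$ ($Y = \left(42 + 230\right) \left(1 - 97\right) = 272 \left(-96\right) = -26112$)
$- 111 \left(Y + 37\right) = - 111 \left(-26112 + 37\right) = \left(-111\right) \left(-26075\right) = 2894325$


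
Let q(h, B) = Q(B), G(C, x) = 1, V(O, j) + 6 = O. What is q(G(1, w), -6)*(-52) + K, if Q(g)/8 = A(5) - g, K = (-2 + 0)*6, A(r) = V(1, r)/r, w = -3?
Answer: -2092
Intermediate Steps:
V(O, j) = -6 + O
A(r) = -5/r (A(r) = (-6 + 1)/r = -5/r)
K = -12 (K = -2*6 = -12)
Q(g) = -8 - 8*g (Q(g) = 8*(-5/5 - g) = 8*(-5*⅕ - g) = 8*(-1 - g) = -8 - 8*g)
q(h, B) = -8 - 8*B
q(G(1, w), -6)*(-52) + K = (-8 - 8*(-6))*(-52) - 12 = (-8 + 48)*(-52) - 12 = 40*(-52) - 12 = -2080 - 12 = -2092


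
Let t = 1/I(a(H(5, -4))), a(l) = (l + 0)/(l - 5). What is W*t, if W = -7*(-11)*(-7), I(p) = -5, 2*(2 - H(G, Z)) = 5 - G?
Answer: 539/5 ≈ 107.80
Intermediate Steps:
H(G, Z) = -½ + G/2 (H(G, Z) = 2 - (5 - G)/2 = 2 + (-5/2 + G/2) = -½ + G/2)
a(l) = l/(-5 + l)
W = -539 (W = 77*(-7) = -539)
t = -⅕ (t = 1/(-5) = -⅕ ≈ -0.20000)
W*t = -539*(-⅕) = 539/5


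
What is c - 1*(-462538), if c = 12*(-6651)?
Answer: 382726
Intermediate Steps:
c = -79812
c - 1*(-462538) = -79812 - 1*(-462538) = -79812 + 462538 = 382726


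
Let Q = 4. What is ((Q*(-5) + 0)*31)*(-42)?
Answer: 26040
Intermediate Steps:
((Q*(-5) + 0)*31)*(-42) = ((4*(-5) + 0)*31)*(-42) = ((-20 + 0)*31)*(-42) = -20*31*(-42) = -620*(-42) = 26040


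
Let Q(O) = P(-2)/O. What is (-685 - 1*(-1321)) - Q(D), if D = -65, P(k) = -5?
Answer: 8267/13 ≈ 635.92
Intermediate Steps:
Q(O) = -5/O
(-685 - 1*(-1321)) - Q(D) = (-685 - 1*(-1321)) - (-5)/(-65) = (-685 + 1321) - (-5)*(-1)/65 = 636 - 1*1/13 = 636 - 1/13 = 8267/13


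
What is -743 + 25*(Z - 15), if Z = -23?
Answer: -1693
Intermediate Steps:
-743 + 25*(Z - 15) = -743 + 25*(-23 - 15) = -743 + 25*(-38) = -743 - 950 = -1693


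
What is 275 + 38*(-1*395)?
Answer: -14735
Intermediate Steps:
275 + 38*(-1*395) = 275 + 38*(-395) = 275 - 15010 = -14735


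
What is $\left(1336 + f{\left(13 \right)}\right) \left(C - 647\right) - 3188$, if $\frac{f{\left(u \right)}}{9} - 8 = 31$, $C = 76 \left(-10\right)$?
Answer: $-2376797$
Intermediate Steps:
$C = -760$
$f{\left(u \right)} = 351$ ($f{\left(u \right)} = 72 + 9 \cdot 31 = 72 + 279 = 351$)
$\left(1336 + f{\left(13 \right)}\right) \left(C - 647\right) - 3188 = \left(1336 + 351\right) \left(-760 - 647\right) - 3188 = 1687 \left(-1407\right) - 3188 = -2373609 - 3188 = -2376797$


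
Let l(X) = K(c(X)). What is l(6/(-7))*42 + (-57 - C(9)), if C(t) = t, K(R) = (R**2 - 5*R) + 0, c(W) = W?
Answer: 1014/7 ≈ 144.86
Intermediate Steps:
K(R) = R**2 - 5*R
l(X) = X*(-5 + X)
l(6/(-7))*42 + (-57 - C(9)) = ((6/(-7))*(-5 + 6/(-7)))*42 + (-57 - 1*9) = ((6*(-1/7))*(-5 + 6*(-1/7)))*42 + (-57 - 9) = -6*(-5 - 6/7)/7*42 - 66 = -6/7*(-41/7)*42 - 66 = (246/49)*42 - 66 = 1476/7 - 66 = 1014/7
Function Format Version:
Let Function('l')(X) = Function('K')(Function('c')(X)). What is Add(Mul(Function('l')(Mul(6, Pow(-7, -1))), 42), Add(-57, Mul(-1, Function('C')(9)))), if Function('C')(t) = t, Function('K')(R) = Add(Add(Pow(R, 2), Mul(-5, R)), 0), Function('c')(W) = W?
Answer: Rational(1014, 7) ≈ 144.86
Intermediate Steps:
Function('K')(R) = Add(Pow(R, 2), Mul(-5, R))
Function('l')(X) = Mul(X, Add(-5, X))
Add(Mul(Function('l')(Mul(6, Pow(-7, -1))), 42), Add(-57, Mul(-1, Function('C')(9)))) = Add(Mul(Mul(Mul(6, Pow(-7, -1)), Add(-5, Mul(6, Pow(-7, -1)))), 42), Add(-57, Mul(-1, 9))) = Add(Mul(Mul(Mul(6, Rational(-1, 7)), Add(-5, Mul(6, Rational(-1, 7)))), 42), Add(-57, -9)) = Add(Mul(Mul(Rational(-6, 7), Add(-5, Rational(-6, 7))), 42), -66) = Add(Mul(Mul(Rational(-6, 7), Rational(-41, 7)), 42), -66) = Add(Mul(Rational(246, 49), 42), -66) = Add(Rational(1476, 7), -66) = Rational(1014, 7)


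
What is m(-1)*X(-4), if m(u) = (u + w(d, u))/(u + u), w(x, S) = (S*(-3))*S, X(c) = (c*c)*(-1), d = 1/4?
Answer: -32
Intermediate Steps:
d = ¼ ≈ 0.25000
X(c) = -c² (X(c) = c²*(-1) = -c²)
w(x, S) = -3*S² (w(x, S) = (-3*S)*S = -3*S²)
m(u) = (u - 3*u²)/(2*u) (m(u) = (u - 3*u²)/(u + u) = (u - 3*u²)/((2*u)) = (u - 3*u²)*(1/(2*u)) = (u - 3*u²)/(2*u))
m(-1)*X(-4) = (½ - 3/2*(-1))*(-1*(-4)²) = (½ + 3/2)*(-1*16) = 2*(-16) = -32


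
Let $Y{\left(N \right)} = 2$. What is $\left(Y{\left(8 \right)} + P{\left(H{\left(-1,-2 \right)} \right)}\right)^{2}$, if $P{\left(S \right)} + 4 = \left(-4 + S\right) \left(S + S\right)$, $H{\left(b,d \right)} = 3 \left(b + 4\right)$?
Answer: $7744$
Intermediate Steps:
$H{\left(b,d \right)} = 12 + 3 b$ ($H{\left(b,d \right)} = 3 \left(4 + b\right) = 12 + 3 b$)
$P{\left(S \right)} = -4 + 2 S \left(-4 + S\right)$ ($P{\left(S \right)} = -4 + \left(-4 + S\right) \left(S + S\right) = -4 + \left(-4 + S\right) 2 S = -4 + 2 S \left(-4 + S\right)$)
$\left(Y{\left(8 \right)} + P{\left(H{\left(-1,-2 \right)} \right)}\right)^{2} = \left(2 - \left(4 - 2 \left(12 + 3 \left(-1\right)\right)^{2} + 8 \left(12 + 3 \left(-1\right)\right)\right)\right)^{2} = \left(2 - \left(4 - 2 \left(12 - 3\right)^{2} + 8 \left(12 - 3\right)\right)\right)^{2} = \left(2 - \left(76 - 162\right)\right)^{2} = \left(2 - -86\right)^{2} = \left(2 + 86\right)^{2} = 88^{2} = 7744$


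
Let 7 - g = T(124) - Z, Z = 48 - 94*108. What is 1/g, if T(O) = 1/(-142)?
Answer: -142/1433773 ≈ -9.9039e-5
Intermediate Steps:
Z = -10104 (Z = 48 - 10152 = -10104)
T(O) = -1/142
g = -1433773/142 (g = 7 - (-1/142 - 1*(-10104)) = 7 - (-1/142 + 10104) = 7 - 1*1434767/142 = 7 - 1434767/142 = -1433773/142 ≈ -10097.)
1/g = 1/(-1433773/142) = -142/1433773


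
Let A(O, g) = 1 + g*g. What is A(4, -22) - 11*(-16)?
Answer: 661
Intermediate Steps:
A(O, g) = 1 + g**2
A(4, -22) - 11*(-16) = (1 + (-22)**2) - 11*(-16) = (1 + 484) + 176 = 485 + 176 = 661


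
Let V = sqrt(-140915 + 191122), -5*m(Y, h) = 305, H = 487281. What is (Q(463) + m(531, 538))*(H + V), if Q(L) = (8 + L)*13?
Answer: 2953897422 + 6062*sqrt(50207) ≈ 2.9553e+9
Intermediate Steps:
m(Y, h) = -61 (m(Y, h) = -1/5*305 = -61)
Q(L) = 104 + 13*L
V = sqrt(50207) ≈ 224.07
(Q(463) + m(531, 538))*(H + V) = ((104 + 13*463) - 61)*(487281 + sqrt(50207)) = ((104 + 6019) - 61)*(487281 + sqrt(50207)) = (6123 - 61)*(487281 + sqrt(50207)) = 6062*(487281 + sqrt(50207)) = 2953897422 + 6062*sqrt(50207)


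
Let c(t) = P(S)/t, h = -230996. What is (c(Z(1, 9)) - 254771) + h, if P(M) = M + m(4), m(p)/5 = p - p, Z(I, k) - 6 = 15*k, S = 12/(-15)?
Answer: -342465739/705 ≈ -4.8577e+5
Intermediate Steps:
S = -4/5 (S = 12*(-1/15) = -4/5 ≈ -0.80000)
Z(I, k) = 6 + 15*k
m(p) = 0 (m(p) = 5*(p - p) = 5*0 = 0)
P(M) = M (P(M) = M + 0 = M)
c(t) = -4/(5*t)
(c(Z(1, 9)) - 254771) + h = (-4/(5*(6 + 15*9)) - 254771) - 230996 = (-4/(5*(6 + 135)) - 254771) - 230996 = (-4/5/141 - 254771) - 230996 = (-4/5*1/141 - 254771) - 230996 = (-4/705 - 254771) - 230996 = -179613559/705 - 230996 = -342465739/705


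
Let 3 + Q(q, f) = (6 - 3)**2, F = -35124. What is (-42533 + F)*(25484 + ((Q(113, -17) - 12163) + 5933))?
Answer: -1495673820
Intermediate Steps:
Q(q, f) = 6 (Q(q, f) = -3 + (6 - 3)**2 = -3 + 3**2 = -3 + 9 = 6)
(-42533 + F)*(25484 + ((Q(113, -17) - 12163) + 5933)) = (-42533 - 35124)*(25484 + ((6 - 12163) + 5933)) = -77657*(25484 + (-12157 + 5933)) = -77657*(25484 - 6224) = -77657*19260 = -1495673820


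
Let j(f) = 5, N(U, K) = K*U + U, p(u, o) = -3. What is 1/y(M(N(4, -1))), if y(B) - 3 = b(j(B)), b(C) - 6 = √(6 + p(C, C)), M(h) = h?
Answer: 3/26 - √3/78 ≈ 0.093179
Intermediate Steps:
N(U, K) = U + K*U
b(C) = 6 + √3 (b(C) = 6 + √(6 - 3) = 6 + √3)
y(B) = 9 + √3 (y(B) = 3 + (6 + √3) = 9 + √3)
1/y(M(N(4, -1))) = 1/(9 + √3)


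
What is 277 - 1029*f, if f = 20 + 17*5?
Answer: -107768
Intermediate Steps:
f = 105 (f = 20 + 85 = 105)
277 - 1029*f = 277 - 1029*105 = 277 - 108045 = -107768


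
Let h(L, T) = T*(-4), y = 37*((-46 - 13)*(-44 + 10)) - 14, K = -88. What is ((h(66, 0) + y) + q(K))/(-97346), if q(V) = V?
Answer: -37060/48673 ≈ -0.76141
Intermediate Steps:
y = 74208 (y = 37*(-59*(-34)) - 14 = 37*2006 - 14 = 74222 - 14 = 74208)
h(L, T) = -4*T
((h(66, 0) + y) + q(K))/(-97346) = ((-4*0 + 74208) - 88)/(-97346) = ((0 + 74208) - 88)*(-1/97346) = (74208 - 88)*(-1/97346) = 74120*(-1/97346) = -37060/48673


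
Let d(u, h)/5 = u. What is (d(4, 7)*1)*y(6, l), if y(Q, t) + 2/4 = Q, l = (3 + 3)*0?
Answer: 110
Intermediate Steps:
d(u, h) = 5*u
l = 0 (l = 6*0 = 0)
y(Q, t) = -½ + Q
(d(4, 7)*1)*y(6, l) = ((5*4)*1)*(-½ + 6) = (20*1)*(11/2) = 20*(11/2) = 110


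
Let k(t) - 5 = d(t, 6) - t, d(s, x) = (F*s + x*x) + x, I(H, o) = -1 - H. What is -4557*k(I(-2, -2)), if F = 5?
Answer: -232407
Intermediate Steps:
d(s, x) = x + x² + 5*s (d(s, x) = (5*s + x*x) + x = (5*s + x²) + x = (x² + 5*s) + x = x + x² + 5*s)
k(t) = 47 + 4*t (k(t) = 5 + ((6 + 6² + 5*t) - t) = 5 + ((6 + 36 + 5*t) - t) = 5 + ((42 + 5*t) - t) = 5 + (42 + 4*t) = 47 + 4*t)
-4557*k(I(-2, -2)) = -4557*(47 + 4*(-1 - 1*(-2))) = -4557*(47 + 4*(-1 + 2)) = -4557*(47 + 4*1) = -4557*(47 + 4) = -4557*51 = -232407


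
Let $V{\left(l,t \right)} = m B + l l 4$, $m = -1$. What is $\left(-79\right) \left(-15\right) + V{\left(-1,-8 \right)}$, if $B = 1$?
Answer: $1188$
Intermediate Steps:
$V{\left(l,t \right)} = -1 + 4 l^{2}$ ($V{\left(l,t \right)} = \left(-1\right) 1 + l l 4 = -1 + l^{2} \cdot 4 = -1 + 4 l^{2}$)
$\left(-79\right) \left(-15\right) + V{\left(-1,-8 \right)} = \left(-79\right) \left(-15\right) - \left(1 - 4 \left(-1\right)^{2}\right) = 1185 + \left(-1 + 4 \cdot 1\right) = 1185 + \left(-1 + 4\right) = 1185 + 3 = 1188$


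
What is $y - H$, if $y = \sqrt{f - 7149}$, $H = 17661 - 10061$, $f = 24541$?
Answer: $-7600 + 4 \sqrt{1087} \approx -7468.1$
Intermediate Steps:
$H = 7600$
$y = 4 \sqrt{1087}$ ($y = \sqrt{24541 - 7149} = \sqrt{17392} = 4 \sqrt{1087} \approx 131.88$)
$y - H = 4 \sqrt{1087} - 7600 = -7600 + 4 \sqrt{1087}$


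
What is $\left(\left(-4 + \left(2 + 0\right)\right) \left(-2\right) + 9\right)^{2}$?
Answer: $169$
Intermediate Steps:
$\left(\left(-4 + \left(2 + 0\right)\right) \left(-2\right) + 9\right)^{2} = \left(\left(-4 + 2\right) \left(-2\right) + 9\right)^{2} = \left(\left(-2\right) \left(-2\right) + 9\right)^{2} = \left(4 + 9\right)^{2} = 13^{2} = 169$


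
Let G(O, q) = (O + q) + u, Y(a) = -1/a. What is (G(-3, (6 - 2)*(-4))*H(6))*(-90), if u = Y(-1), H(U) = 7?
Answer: 11340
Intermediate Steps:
u = 1 (u = -1/(-1) = -1*(-1) = 1)
G(O, q) = 1 + O + q (G(O, q) = (O + q) + 1 = 1 + O + q)
(G(-3, (6 - 2)*(-4))*H(6))*(-90) = ((1 - 3 + (6 - 2)*(-4))*7)*(-90) = ((1 - 3 + 4*(-4))*7)*(-90) = ((1 - 3 - 16)*7)*(-90) = -18*7*(-90) = -126*(-90) = 11340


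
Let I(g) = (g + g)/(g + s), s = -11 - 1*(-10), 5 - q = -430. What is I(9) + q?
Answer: 1749/4 ≈ 437.25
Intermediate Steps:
q = 435 (q = 5 - 1*(-430) = 5 + 430 = 435)
s = -1 (s = -11 + 10 = -1)
I(g) = 2*g/(-1 + g) (I(g) = (g + g)/(g - 1) = (2*g)/(-1 + g) = 2*g/(-1 + g))
I(9) + q = 2*9/(-1 + 9) + 435 = 2*9/8 + 435 = 2*9*(⅛) + 435 = 9/4 + 435 = 1749/4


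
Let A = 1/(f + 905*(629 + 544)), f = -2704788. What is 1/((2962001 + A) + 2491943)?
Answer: 1643223/8962046221511 ≈ 1.8335e-7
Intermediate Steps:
A = -1/1643223 (A = 1/(-2704788 + 905*(629 + 544)) = 1/(-2704788 + 905*1173) = 1/(-2704788 + 1061565) = 1/(-1643223) = -1/1643223 ≈ -6.0856e-7)
1/((2962001 + A) + 2491943) = 1/((2962001 - 1/1643223) + 2491943) = 1/(4867228169222/1643223 + 2491943) = 1/(8962046221511/1643223) = 1643223/8962046221511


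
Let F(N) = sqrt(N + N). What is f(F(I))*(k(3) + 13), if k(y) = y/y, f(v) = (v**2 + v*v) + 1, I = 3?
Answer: 182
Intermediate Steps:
F(N) = sqrt(2)*sqrt(N) (F(N) = sqrt(2*N) = sqrt(2)*sqrt(N))
f(v) = 1 + 2*v**2 (f(v) = (v**2 + v**2) + 1 = 2*v**2 + 1 = 1 + 2*v**2)
k(y) = 1
f(F(I))*(k(3) + 13) = (1 + 2*(sqrt(2)*sqrt(3))**2)*(1 + 13) = (1 + 2*(sqrt(6))**2)*14 = (1 + 2*6)*14 = (1 + 12)*14 = 13*14 = 182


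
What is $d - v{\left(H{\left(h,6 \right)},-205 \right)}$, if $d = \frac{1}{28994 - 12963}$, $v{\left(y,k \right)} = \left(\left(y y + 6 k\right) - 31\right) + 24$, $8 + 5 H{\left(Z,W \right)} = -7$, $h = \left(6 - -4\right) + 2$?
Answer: $\frac{19686069}{16031} \approx 1228.0$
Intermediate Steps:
$h = 12$ ($h = \left(6 + 4\right) + 2 = 10 + 2 = 12$)
$H{\left(Z,W \right)} = -3$ ($H{\left(Z,W \right)} = - \frac{8}{5} + \frac{1}{5} \left(-7\right) = - \frac{8}{5} - \frac{7}{5} = -3$)
$v{\left(y,k \right)} = -7 + y^{2} + 6 k$ ($v{\left(y,k \right)} = \left(\left(y^{2} + 6 k\right) - 31\right) + 24 = \left(-31 + y^{2} + 6 k\right) + 24 = -7 + y^{2} + 6 k$)
$d = \frac{1}{16031} \approx 6.2379 \cdot 10^{-5}$
$d - v{\left(H{\left(h,6 \right)},-205 \right)} = \frac{1}{16031} - \left(-7 + \left(-3\right)^{2} + 6 \left(-205\right)\right) = \frac{1}{16031} - \left(-7 + 9 - 1230\right) = \frac{1}{16031} - -1228 = \frac{1}{16031} + 1228 = \frac{19686069}{16031}$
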